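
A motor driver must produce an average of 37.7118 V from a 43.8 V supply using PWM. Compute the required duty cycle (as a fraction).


D = V_avg/V_supply = 37.7118/43.8 = 0.8610

0.8610


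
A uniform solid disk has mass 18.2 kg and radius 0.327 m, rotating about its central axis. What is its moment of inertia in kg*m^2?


I = (1/2)*m*R^2 = 0.5*18.2*0.327^2 = 0.9731

0.9731 kg*m^2


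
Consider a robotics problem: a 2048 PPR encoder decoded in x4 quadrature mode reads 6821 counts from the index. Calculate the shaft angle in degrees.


angle = counts * 360 / (PPR*4) = 6821 * 360 / 8192 = 299.7510

299.7510 degrees


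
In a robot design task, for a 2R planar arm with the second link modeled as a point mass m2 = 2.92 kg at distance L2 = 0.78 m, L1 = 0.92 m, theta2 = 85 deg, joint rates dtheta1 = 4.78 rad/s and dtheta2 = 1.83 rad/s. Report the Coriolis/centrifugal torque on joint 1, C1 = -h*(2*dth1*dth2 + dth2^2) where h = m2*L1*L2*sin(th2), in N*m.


h = m2*L1*L2*sin(th2) = 2.92*0.92*0.78*sin(85 deg) = 2.087418
C1 = -h*(2*4.78*1.83 + 1.83^2) = -2.087418*20.8437 = -43.5095

-43.5095 N*m


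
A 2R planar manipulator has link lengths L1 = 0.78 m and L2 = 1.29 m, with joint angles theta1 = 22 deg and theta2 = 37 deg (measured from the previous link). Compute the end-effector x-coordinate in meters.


x = L1*cos(th1) + L2*cos(th1+th2) = 0.78*cos(22 deg) + 1.29*cos(59 deg) = 1.3876

1.3876 m


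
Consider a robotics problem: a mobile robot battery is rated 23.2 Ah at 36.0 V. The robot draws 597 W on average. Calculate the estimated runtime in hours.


E = 23.2*36.0 = 835.2000 Wh
t = E/P = 835.2000/597 = 1.3990

1.3990 hours


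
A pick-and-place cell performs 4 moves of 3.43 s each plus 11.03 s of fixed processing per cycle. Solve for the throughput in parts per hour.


T_cycle = 4*3.43 + 11.03 = 24.7500 s
rate = 3600/T = 145.4545

145.4545 parts/hour


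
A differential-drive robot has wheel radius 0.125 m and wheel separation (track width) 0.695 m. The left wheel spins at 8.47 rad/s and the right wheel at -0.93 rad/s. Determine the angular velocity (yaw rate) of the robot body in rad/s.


omega = r*(wR - wL)/L = 0.125*(-0.93 - (8.47))/0.695 = -1.6906

-1.6906 rad/s


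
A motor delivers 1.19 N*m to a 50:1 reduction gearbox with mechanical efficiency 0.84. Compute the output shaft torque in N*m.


tau_out = tau_in * N * eta = 1.19 * 50 * 0.84 = 49.9800

49.9800 N*m


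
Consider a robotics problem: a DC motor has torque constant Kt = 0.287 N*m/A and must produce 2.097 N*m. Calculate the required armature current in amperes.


I = tau / Kt = 2.097/0.287 = 7.3066

7.3066 A


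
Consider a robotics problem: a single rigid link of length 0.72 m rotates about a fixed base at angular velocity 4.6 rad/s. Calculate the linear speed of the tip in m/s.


v = L*omega = 0.72 * 4.6 = 3.3120

3.3120 m/s


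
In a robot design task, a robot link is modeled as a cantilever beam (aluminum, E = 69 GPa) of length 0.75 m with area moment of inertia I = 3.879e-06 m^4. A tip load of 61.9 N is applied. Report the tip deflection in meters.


delta = F*L^3/(3*E*I) = 61.9*0.75^3/(3*6.900e+10*3.879e-06)
      = 26.1140625/802953 = 3.2523e-05

3.2523e-05 m


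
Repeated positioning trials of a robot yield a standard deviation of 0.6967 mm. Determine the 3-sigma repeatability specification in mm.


repeatability = 3*sigma = 3*0.6967 = 2.0901

2.0901 mm


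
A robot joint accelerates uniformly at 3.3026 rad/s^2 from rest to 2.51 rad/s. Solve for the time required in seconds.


t = delta_omega / alpha = 2.51 / 3.3026 = 0.7600

0.7600 s


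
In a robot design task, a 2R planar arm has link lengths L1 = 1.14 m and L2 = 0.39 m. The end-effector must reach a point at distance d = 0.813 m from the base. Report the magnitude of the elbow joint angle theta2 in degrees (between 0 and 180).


cos(th2) = (d^2 - L1^2 - L2^2)/(2*L1*L2) = (0.813^2 - 1.14^2 - 0.39^2)/(2*1.14*0.39) = -0.88926113
th2 = acos(-0.88926113) = 152.7805 deg

152.7805 degrees


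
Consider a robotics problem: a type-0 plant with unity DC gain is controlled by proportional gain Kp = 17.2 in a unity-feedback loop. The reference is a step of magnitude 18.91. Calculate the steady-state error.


e_ss = R/(1 + Kp) = 18.91/(1 + 17.2) = 18.91/18.2000 = 1.0390

1.0390


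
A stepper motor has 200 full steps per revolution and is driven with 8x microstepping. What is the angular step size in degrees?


step = 360/(200*8) = 360/1600 = 0.2250

0.2250 degrees


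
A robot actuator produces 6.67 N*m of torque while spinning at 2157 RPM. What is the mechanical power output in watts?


omega = 2157 * 2*pi/60 = 225.880512 rad/s
P = tau * omega = 6.67 * 225.880512 = 1506.6230

1506.6230 W


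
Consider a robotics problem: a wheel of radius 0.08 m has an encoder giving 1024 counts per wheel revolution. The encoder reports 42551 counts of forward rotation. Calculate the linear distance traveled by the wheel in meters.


revs = 42551/1024 = 41.553711
d = revs * 2*pi*r = 41.553711 * 2*pi*0.08 = 20.8872

20.8872 m


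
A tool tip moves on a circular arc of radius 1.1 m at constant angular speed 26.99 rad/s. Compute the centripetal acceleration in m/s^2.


a_c = omega^2 * r = 26.99^2 * 1.1 = 801.3061

801.3061 m/s^2


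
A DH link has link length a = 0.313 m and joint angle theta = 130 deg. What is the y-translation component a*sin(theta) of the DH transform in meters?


a*sin(theta) = 0.313*sin(130 deg) = 0.2398

0.2398 m


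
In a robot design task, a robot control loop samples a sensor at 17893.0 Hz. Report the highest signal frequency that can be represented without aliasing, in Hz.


f_max = f_s/2 = 17893.0/2 = 8946.5000

8946.5000 Hz


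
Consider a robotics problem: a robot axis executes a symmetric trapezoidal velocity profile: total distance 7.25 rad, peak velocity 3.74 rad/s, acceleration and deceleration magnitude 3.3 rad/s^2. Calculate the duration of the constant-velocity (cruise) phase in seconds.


t_acc = v/a = 1.133333 s, d_acc = v^2/(2a) = 2.119333 rad each
d_cruise = 7.25 - 2*2.119333 = 3.011334 rad
t_cruise = d_cruise/v = 3.011334/3.74 = 0.8052

0.8052 s


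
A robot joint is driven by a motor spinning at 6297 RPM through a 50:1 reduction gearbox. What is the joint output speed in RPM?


omega_joint = omega_motor / N = 6297 / 50 = 125.9400

125.9400 RPM


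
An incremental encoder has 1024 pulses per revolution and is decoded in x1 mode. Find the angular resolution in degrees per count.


resolution = 360 / (PPR * 1) = 360 / 1024 = 0.3516

0.3516 degrees


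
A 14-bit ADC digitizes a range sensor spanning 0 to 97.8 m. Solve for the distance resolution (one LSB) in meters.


res = range / 2^n = 97.8/2^14 = 97.8/16384 = 0.0060

0.0060 m


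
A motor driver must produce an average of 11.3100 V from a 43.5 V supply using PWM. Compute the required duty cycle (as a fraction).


D = V_avg/V_supply = 11.3100/43.5 = 0.2600

0.2600


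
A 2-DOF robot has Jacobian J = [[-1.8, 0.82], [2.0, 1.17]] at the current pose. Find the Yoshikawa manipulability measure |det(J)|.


det(J) = -1.8*1.17 - (0.82)*(2.0) = -3.7460
|det(J)| = 3.7460

3.7460


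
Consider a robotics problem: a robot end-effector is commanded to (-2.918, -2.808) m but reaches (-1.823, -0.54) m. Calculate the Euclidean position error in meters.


dx = -1.823 - (-2.918) = 1.0950, dy = -0.54 - (-2.808) = 2.2680
err = sqrt(1.199025 + 5.143824) = 2.5185

2.5185 m


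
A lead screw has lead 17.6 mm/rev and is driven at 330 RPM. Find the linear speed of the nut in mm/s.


v = lead * (RPM/60) = 17.6*330/60 = 96.8000

96.8000 mm/s


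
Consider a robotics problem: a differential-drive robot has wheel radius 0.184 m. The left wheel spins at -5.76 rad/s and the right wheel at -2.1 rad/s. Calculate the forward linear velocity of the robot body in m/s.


v = r*(wR + wL)/2 = 0.184*(-2.1 + -5.76)/2 = -0.7231

-0.7231 m/s


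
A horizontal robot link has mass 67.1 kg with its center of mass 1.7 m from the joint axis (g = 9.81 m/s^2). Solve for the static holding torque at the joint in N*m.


tau = m*g*L = 67.1 * 9.81 * 1.7 = 1119.0267

1119.0267 N*m


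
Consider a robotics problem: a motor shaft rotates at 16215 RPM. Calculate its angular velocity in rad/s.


omega = 16215 * 2*pi/60 = 1698.0308

1698.0308 rad/s


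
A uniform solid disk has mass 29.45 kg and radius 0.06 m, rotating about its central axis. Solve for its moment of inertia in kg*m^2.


I = (1/2)*m*R^2 = 0.5*29.45*0.06^2 = 0.0530

0.0530 kg*m^2


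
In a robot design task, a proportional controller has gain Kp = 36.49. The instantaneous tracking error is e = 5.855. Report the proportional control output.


u_P = Kp * e = 36.49 * 5.855 = 213.6490

213.6490


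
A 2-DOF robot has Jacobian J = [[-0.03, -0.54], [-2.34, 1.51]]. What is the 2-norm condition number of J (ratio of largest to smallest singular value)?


JJ^T eigenvalues: trace(JJ^T) = 8.0482, det(JJ^T) = det(J)^2 = 1.71321921
s_max^2 = (8.0482 + sqrt(57.92064640))/2 = 7.82938075
s_min^2 = (8.0482 - sqrt(57.92064640))/2 = 0.21881925
kappa = s_max/s_min = sqrt(7.82938075/0.21881925) = 5.9816

5.9816


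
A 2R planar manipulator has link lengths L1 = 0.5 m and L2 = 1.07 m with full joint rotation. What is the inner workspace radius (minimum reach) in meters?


r_min = |L1 - L2| = |0.5 - 1.07| = 0.5700

0.5700 m


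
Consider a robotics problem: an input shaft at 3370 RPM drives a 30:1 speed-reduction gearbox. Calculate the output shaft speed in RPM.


omega_out = omega_in / N = 3370 / 30 = 112.3333

112.3333 RPM


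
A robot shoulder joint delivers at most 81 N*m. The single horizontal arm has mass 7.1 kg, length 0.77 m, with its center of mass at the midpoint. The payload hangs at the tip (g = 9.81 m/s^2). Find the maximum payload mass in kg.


tau_arm = m_arm*g*(L/2) = 7.1*9.81*0.77/2 = 26.8156 N*m
tau_payload = tau_max - tau_arm = 81 - 26.8156 = 54.1844
m_payload = tau_payload / (g*L) = 54.1844 / (9.81*0.77) = 7.1732

7.1732 kg


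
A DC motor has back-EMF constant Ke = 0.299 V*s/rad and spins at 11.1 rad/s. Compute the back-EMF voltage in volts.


V_emf = Ke * omega = 0.299*11.1 = 3.3189

3.3189 V


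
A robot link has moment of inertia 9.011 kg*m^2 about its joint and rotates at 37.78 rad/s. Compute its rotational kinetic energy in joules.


KE = (1/2)*I*omega^2 = 0.5*9.011*37.78^2 = 6430.8281

6430.8281 J


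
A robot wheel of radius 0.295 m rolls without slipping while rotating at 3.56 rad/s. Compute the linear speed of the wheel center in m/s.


v = omega * r = 3.56 * 0.295 = 1.0502

1.0502 m/s


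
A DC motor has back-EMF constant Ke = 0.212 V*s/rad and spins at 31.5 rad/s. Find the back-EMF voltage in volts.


V_emf = Ke * omega = 0.212*31.5 = 6.6780

6.6780 V


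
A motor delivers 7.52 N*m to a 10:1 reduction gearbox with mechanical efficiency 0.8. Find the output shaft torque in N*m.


tau_out = tau_in * N * eta = 7.52 * 10 * 0.8 = 60.1600

60.1600 N*m


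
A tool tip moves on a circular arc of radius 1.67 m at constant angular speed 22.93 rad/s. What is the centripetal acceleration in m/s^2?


a_c = omega^2 * r = 22.93^2 * 1.67 = 878.0608

878.0608 m/s^2


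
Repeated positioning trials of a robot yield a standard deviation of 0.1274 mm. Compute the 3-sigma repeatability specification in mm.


repeatability = 3*sigma = 3*0.1274 = 0.3822

0.3822 mm


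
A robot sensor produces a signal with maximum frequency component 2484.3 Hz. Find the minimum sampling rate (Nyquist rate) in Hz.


f_s,min = 2*f_max = 2*2484.3 = 4968.6000

4968.6000 Hz


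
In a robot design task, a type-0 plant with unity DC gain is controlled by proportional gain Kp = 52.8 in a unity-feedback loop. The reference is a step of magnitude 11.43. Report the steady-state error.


e_ss = R/(1 + Kp) = 11.43/(1 + 52.8) = 11.43/53.8000 = 0.2125

0.2125


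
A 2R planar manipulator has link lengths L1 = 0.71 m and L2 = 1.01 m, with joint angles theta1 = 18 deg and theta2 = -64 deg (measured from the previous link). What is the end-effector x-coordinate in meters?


x = L1*cos(th1) + L2*cos(th1+th2) = 0.71*cos(18 deg) + 1.01*cos(-46 deg) = 1.3769

1.3769 m


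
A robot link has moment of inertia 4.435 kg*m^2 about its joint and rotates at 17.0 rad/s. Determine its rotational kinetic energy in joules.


KE = (1/2)*I*omega^2 = 0.5*4.435*17.0^2 = 640.8575

640.8575 J


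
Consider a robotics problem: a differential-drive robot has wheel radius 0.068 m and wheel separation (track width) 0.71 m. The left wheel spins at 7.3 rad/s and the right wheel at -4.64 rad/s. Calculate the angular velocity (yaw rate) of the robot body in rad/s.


omega = r*(wR - wL)/L = 0.068*(-4.64 - (7.3))/0.71 = -1.1435

-1.1435 rad/s


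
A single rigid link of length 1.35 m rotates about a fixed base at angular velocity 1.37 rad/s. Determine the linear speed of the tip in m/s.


v = L*omega = 1.35 * 1.37 = 1.8495

1.8495 m/s


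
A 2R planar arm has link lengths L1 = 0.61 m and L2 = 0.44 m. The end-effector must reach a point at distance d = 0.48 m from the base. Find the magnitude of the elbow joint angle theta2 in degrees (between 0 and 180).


cos(th2) = (d^2 - L1^2 - L2^2)/(2*L1*L2) = (0.48^2 - 0.61^2 - 0.44^2)/(2*0.61*0.44) = -0.62462742
th2 = acos(-0.62462742) = 128.6548 deg

128.6548 degrees


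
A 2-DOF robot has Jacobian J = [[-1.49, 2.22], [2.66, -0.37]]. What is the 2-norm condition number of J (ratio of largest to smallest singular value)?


JJ^T eigenvalues: trace(JJ^T) = 14.3610, det(JJ^T) = det(J)^2 = 28.66424521
s_max^2 = (14.3610 + sqrt(91.58134016))/2 = 11.96540700
s_min^2 = (14.3610 - sqrt(91.58134016))/2 = 2.39559300
kappa = s_max/s_min = sqrt(11.96540700/2.39559300) = 2.2349

2.2349


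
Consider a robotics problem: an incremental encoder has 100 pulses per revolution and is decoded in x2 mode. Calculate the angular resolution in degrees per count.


resolution = 360 / (PPR * 2) = 360 / 200 = 1.8000

1.8000 degrees


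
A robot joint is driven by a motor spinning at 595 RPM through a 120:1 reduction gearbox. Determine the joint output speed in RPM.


omega_joint = omega_motor / N = 595 / 120 = 4.9583

4.9583 RPM


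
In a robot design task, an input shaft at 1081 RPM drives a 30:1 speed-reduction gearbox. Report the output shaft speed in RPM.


omega_out = omega_in / N = 1081 / 30 = 36.0333

36.0333 RPM


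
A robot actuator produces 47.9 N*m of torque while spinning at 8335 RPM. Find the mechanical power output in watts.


omega = 8335 * 2*pi/60 = 872.839159 rad/s
P = tau * omega = 47.9 * 872.839159 = 41808.9957

41808.9957 W


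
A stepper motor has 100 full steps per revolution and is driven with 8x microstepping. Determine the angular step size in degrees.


step = 360/(100*8) = 360/800 = 0.4500

0.4500 degrees


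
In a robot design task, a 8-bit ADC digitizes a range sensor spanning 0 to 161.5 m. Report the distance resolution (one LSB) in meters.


res = range / 2^n = 161.5/2^8 = 161.5/256 = 0.6309

0.6309 m


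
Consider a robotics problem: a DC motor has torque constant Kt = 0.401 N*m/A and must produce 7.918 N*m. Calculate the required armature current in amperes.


I = tau / Kt = 7.918/0.401 = 19.7456

19.7456 A


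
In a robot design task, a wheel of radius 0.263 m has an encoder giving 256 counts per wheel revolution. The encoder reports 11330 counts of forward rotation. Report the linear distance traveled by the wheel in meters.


revs = 11330/256 = 44.257812
d = revs * 2*pi*r = 44.257812 * 2*pi*0.263 = 73.1350

73.1350 m


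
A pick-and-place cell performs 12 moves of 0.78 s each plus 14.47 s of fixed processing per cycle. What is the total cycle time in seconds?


T = 12*0.78 + 14.47 = 23.8300

23.8300 s


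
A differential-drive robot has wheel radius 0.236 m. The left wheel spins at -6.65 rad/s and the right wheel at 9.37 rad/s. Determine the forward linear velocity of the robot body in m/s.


v = r*(wR + wL)/2 = 0.236*(9.37 + -6.65)/2 = 0.3210

0.3210 m/s


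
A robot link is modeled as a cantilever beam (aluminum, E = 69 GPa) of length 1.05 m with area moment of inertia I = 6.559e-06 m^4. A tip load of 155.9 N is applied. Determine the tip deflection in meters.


delta = F*L^3/(3*E*I) = 155.9*1.05^3/(3*6.900e+10*6.559e-06)
      = 180.4737375/1357713 = 1.3292e-04

1.3292e-04 m


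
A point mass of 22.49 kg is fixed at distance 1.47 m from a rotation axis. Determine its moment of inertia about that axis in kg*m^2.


I = m*r^2 = 22.49*1.47^2 = 48.5986

48.5986 kg*m^2


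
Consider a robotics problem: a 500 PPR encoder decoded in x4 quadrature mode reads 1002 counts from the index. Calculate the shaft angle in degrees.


angle = counts * 360 / (PPR*4) = 1002 * 360 / 2000 = 180.3600

180.3600 degrees


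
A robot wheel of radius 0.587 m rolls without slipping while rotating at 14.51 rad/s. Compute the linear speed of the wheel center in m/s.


v = omega * r = 14.51 * 0.587 = 8.5174

8.5174 m/s


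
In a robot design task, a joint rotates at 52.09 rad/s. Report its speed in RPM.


RPM = 52.09 * 60/(2*pi) = 497.4229

497.4229 RPM


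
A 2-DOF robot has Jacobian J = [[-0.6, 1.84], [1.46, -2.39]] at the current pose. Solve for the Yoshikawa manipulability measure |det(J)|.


det(J) = -0.6*-2.39 - (1.84)*(1.46) = -1.2524
|det(J)| = 1.2524

1.2524


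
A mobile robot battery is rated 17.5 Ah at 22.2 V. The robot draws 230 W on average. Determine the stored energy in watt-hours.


E = capacity * V = 17.5*22.2 = 388.5000

388.5000 Wh


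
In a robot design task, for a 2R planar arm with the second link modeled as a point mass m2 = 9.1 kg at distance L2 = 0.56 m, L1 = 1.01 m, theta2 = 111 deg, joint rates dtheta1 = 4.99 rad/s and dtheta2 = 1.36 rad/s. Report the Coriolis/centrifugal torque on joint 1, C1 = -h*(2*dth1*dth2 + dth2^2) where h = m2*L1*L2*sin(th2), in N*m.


h = m2*L1*L2*sin(th2) = 9.1*1.01*0.56*sin(111 deg) = 4.805101
C1 = -h*(2*4.99*1.36 + 1.36^2) = -4.805101*15.4224 = -74.1062

-74.1062 N*m


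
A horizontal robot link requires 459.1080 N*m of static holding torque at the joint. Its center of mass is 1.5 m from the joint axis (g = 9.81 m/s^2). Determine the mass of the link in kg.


m = tau / (g*L) = 459.1080 / (9.81 * 1.5) = 31.2000

31.2000 kg


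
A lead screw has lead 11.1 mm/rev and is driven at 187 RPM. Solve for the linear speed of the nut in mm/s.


v = lead * (RPM/60) = 11.1*187/60 = 34.5950

34.5950 mm/s


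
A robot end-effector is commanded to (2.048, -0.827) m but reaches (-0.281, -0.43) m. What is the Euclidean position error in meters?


dx = -0.281 - (2.048) = -2.3290, dy = -0.43 - (-0.827) = 0.3970
err = sqrt(5.424241 + 0.157609) = 2.3626

2.3626 m


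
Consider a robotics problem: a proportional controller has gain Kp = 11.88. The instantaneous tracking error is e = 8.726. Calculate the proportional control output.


u_P = Kp * e = 11.88 * 8.726 = 103.6649

103.6649


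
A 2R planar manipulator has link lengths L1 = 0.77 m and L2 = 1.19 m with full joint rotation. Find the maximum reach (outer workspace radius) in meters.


r_max = L1 + L2 = 0.77 + 1.19 = 1.9600

1.9600 m


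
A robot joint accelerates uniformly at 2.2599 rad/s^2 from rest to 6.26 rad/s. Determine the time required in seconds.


t = delta_omega / alpha = 6.26 / 2.2599 = 2.7700

2.7700 s


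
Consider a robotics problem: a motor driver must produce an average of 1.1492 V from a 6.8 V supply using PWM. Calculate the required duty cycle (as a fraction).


D = V_avg/V_supply = 1.1492/6.8 = 0.1690

0.1690


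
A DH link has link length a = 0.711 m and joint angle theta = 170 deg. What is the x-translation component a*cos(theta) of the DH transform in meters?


a*cos(theta) = 0.711*cos(170 deg) = -0.7002

-0.7002 m


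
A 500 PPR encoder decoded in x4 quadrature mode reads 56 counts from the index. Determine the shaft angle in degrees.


angle = counts * 360 / (PPR*4) = 56 * 360 / 2000 = 10.0800

10.0800 degrees


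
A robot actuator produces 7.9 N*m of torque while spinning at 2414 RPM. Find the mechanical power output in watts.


omega = 2414 * 2*pi/60 = 252.793489 rad/s
P = tau * omega = 7.9 * 252.793489 = 1997.0686

1997.0686 W


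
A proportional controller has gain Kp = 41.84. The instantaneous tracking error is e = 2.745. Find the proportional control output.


u_P = Kp * e = 41.84 * 2.745 = 114.8508

114.8508


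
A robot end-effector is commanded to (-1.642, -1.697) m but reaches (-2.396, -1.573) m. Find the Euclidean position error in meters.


dx = -2.396 - (-1.642) = -0.7540, dy = -1.573 - (-1.697) = 0.1240
err = sqrt(0.568516 + 0.015376) = 0.7641

0.7641 m


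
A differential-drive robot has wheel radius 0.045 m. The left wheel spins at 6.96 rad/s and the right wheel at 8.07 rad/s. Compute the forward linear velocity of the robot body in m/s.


v = r*(wR + wL)/2 = 0.045*(8.07 + 6.96)/2 = 0.3382

0.3382 m/s


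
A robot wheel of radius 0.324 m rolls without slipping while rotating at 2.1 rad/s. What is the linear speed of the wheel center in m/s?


v = omega * r = 2.1 * 0.324 = 0.6804

0.6804 m/s


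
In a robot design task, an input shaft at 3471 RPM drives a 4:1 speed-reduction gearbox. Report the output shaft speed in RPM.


omega_out = omega_in / N = 3471 / 4 = 867.7500

867.7500 RPM


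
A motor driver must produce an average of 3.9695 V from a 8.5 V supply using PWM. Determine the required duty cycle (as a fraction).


D = V_avg/V_supply = 3.9695/8.5 = 0.4670

0.4670


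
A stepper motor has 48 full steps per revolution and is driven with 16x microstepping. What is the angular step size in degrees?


step = 360/(48*16) = 360/768 = 0.4688

0.4688 degrees


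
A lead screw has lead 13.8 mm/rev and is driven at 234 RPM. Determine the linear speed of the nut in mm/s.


v = lead * (RPM/60) = 13.8*234/60 = 53.8200

53.8200 mm/s


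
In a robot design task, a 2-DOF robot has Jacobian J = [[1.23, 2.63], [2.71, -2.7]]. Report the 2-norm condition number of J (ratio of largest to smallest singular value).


JJ^T eigenvalues: trace(JJ^T) = 23.0639, det(JJ^T) = det(J)^2 = 109.16697289
s_max^2 = (23.0639 + sqrt(95.27559165))/2 = 16.41241083
s_min^2 = (23.0639 - sqrt(95.27559165))/2 = 6.65148917
kappa = s_max/s_min = sqrt(16.41241083/6.65148917) = 1.5708

1.5708


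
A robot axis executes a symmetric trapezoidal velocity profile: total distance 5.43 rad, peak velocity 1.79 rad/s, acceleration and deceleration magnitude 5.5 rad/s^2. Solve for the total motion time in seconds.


t_acc = v/a = 1.79/5.5 = 0.325455 s
d_acc = v^2/(2a) = 0.291282 rad (each ramp)
d_cruise = 5.43 - 2*0.291282 = 4.847436 rad
t_cruise = 4.847436/1.79 = 2.708065 s
t_total = 2*0.325455 + 2.708065 = 3.3590

3.3590 s


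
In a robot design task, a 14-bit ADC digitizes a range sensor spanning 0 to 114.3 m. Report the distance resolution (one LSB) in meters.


res = range / 2^n = 114.3/2^14 = 114.3/16384 = 0.0070

0.0070 m


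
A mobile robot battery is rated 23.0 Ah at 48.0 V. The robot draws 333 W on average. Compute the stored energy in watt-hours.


E = capacity * V = 23.0*48.0 = 1104.0000

1104.0000 Wh


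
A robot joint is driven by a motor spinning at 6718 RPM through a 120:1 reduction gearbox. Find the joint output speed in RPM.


omega_joint = omega_motor / N = 6718 / 120 = 55.9833

55.9833 RPM


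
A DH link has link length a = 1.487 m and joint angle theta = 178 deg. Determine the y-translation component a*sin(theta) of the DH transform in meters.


a*sin(theta) = 1.487*sin(178 deg) = 0.0519

0.0519 m


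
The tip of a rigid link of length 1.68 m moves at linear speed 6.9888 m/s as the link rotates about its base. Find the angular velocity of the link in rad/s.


omega = v / L = 6.9888 / 1.68 = 4.1600

4.1600 rad/s


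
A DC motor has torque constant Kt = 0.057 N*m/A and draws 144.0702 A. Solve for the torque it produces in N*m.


tau = Kt * I = 0.057*144.0702 = 8.2120

8.2120 N*m


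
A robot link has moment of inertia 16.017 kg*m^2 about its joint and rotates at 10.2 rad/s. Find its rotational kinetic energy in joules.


KE = (1/2)*I*omega^2 = 0.5*16.017*10.2^2 = 833.2043

833.2043 J


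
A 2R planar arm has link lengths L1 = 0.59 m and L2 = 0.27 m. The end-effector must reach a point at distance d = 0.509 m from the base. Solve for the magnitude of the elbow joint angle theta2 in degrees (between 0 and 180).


cos(th2) = (d^2 - L1^2 - L2^2)/(2*L1*L2) = (0.509^2 - 0.59^2 - 0.27^2)/(2*0.59*0.27) = -0.50822034
th2 = acos(-0.50822034) = 120.5454 deg

120.5454 degrees


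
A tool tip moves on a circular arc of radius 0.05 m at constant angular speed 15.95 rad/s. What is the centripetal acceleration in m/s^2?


a_c = omega^2 * r = 15.95^2 * 0.05 = 12.7201

12.7201 m/s^2


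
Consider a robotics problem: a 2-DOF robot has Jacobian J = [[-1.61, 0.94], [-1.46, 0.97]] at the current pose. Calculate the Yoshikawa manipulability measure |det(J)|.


det(J) = -1.61*0.97 - (0.94)*(-1.46) = -0.1893
|det(J)| = 0.1893

0.1893


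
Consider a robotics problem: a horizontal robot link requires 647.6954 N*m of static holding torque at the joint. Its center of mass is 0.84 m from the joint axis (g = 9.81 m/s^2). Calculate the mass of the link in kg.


m = tau / (g*L) = 647.6954 / (9.81 * 0.84) = 78.6000

78.6000 kg


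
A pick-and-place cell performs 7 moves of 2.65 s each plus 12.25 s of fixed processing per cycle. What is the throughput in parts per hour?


T_cycle = 7*2.65 + 12.25 = 30.8000 s
rate = 3600/T = 116.8831

116.8831 parts/hour


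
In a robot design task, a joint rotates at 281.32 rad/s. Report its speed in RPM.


RPM = 281.32 * 60/(2*pi) = 2686.4081

2686.4081 RPM


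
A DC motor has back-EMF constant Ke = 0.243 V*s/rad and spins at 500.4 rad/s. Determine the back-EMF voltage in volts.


V_emf = Ke * omega = 0.243*500.4 = 121.5972

121.5972 V


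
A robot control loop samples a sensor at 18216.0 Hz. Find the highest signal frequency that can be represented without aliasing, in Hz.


f_max = f_s/2 = 18216.0/2 = 9108.0000

9108.0000 Hz


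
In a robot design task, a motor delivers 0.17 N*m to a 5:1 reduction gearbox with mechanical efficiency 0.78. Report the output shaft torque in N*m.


tau_out = tau_in * N * eta = 0.17 * 5 * 0.78 = 0.6630

0.6630 N*m


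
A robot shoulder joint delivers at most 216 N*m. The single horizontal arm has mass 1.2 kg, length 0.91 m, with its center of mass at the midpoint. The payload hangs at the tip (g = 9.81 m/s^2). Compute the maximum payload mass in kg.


tau_arm = m_arm*g*(L/2) = 1.2*9.81*0.91/2 = 5.3563 N*m
tau_payload = tau_max - tau_arm = 216 - 5.3563 = 210.6437
m_payload = tau_payload / (g*L) = 210.6437 / (9.81*0.91) = 23.5960

23.5960 kg


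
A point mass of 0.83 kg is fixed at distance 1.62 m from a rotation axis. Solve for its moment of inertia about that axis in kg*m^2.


I = m*r^2 = 0.83*1.62^2 = 2.1783

2.1783 kg*m^2


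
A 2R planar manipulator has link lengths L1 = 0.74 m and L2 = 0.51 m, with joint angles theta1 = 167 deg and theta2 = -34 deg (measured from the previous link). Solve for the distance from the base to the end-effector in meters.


x = L1*cos(th1) + L2*cos(th1+th2) = -1.068853
y = L1*sin(th1) + L2*sin(th1+th2) = 0.539454
d = sqrt(x^2 + y^2) = sqrt(1.142447 + 0.291011) = 1.1973

1.1973 m


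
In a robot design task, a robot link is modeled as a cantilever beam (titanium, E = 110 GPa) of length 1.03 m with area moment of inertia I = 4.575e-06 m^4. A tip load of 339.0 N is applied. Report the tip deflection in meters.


delta = F*L^3/(3*E*I) = 339.0*1.03^3/(3*1.100e+11*4.575e-06)
      = 370.434453/1509750 = 2.4536e-04

2.4536e-04 m


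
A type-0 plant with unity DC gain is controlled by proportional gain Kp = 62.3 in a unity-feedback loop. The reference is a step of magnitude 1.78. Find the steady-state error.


e_ss = R/(1 + Kp) = 1.78/(1 + 62.3) = 1.78/63.3000 = 0.0281

0.0281


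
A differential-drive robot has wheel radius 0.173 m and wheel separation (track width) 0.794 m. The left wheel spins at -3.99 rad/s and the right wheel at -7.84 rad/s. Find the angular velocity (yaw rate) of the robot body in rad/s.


omega = r*(wR - wL)/L = 0.173*(-7.84 - (-3.99))/0.794 = -0.8389

-0.8389 rad/s


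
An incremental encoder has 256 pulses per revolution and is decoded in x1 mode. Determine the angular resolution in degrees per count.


resolution = 360 / (PPR * 1) = 360 / 256 = 1.4062

1.4062 degrees


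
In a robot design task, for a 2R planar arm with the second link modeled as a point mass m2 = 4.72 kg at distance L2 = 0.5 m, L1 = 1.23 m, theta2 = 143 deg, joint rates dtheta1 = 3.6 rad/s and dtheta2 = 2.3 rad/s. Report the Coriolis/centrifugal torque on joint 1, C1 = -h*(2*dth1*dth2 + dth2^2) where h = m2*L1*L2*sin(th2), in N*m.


h = m2*L1*L2*sin(th2) = 4.72*1.23*0.5*sin(143 deg) = 1.746949
C1 = -h*(2*3.6*2.3 + 2.3^2) = -1.746949*21.8500 = -38.1708

-38.1708 N*m


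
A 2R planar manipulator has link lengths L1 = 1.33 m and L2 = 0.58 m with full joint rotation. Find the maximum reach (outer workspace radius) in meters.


r_max = L1 + L2 = 1.33 + 0.58 = 1.9100

1.9100 m


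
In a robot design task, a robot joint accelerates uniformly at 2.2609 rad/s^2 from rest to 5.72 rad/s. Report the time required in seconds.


t = delta_omega / alpha = 5.72 / 2.2609 = 2.5300

2.5300 s


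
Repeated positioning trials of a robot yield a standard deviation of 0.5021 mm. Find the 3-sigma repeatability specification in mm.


repeatability = 3*sigma = 3*0.5021 = 1.5063

1.5063 mm


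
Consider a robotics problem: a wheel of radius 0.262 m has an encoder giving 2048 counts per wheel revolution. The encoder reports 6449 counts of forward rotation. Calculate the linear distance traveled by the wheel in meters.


revs = 6449/2048 = 3.148926
d = revs * 2*pi*r = 3.148926 * 2*pi*0.262 = 5.1837

5.1837 m


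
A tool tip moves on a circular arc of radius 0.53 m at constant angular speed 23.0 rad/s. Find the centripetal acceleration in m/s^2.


a_c = omega^2 * r = 23.0^2 * 0.53 = 280.3700

280.3700 m/s^2


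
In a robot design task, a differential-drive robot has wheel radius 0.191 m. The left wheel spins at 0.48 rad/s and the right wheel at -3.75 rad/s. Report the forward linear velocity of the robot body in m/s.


v = r*(wR + wL)/2 = 0.191*(-3.75 + 0.48)/2 = -0.3123

-0.3123 m/s


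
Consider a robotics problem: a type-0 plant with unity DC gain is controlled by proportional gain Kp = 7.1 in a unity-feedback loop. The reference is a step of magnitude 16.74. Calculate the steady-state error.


e_ss = R/(1 + Kp) = 16.74/(1 + 7.1) = 16.74/8.1000 = 2.0667

2.0667


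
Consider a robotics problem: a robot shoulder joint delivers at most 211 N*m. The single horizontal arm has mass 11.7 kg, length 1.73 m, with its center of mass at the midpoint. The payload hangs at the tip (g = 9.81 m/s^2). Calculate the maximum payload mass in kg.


tau_arm = m_arm*g*(L/2) = 11.7*9.81*1.73/2 = 99.2821 N*m
tau_payload = tau_max - tau_arm = 211 - 99.2821 = 111.7179
m_payload = tau_payload / (g*L) = 111.7179 / (9.81*1.73) = 6.5828

6.5828 kg


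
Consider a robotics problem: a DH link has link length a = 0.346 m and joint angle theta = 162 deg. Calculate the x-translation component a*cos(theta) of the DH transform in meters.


a*cos(theta) = 0.346*cos(162 deg) = -0.3291

-0.3291 m


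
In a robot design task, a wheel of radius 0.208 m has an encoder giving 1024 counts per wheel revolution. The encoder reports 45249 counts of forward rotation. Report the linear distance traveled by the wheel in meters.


revs = 45249/1024 = 44.188477
d = revs * 2*pi*r = 44.188477 * 2*pi*0.208 = 57.7500

57.7500 m


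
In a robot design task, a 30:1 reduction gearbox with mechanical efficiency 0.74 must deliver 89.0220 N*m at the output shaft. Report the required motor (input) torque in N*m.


tau_in = tau_out / (N * eta) = 89.0220 / (30 * 0.74) = 4.0100

4.0100 N*m


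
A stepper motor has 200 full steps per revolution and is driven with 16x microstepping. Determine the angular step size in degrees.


step = 360/(200*16) = 360/3200 = 0.1125

0.1125 degrees


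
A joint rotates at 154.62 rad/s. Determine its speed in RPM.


RPM = 154.62 * 60/(2*pi) = 1476.5122

1476.5122 RPM


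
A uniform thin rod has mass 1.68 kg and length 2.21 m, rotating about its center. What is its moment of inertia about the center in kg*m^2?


I = (1/12)*m*L^2 = (1/12)*1.68*2.21^2 = 0.6838

0.6838 kg*m^2


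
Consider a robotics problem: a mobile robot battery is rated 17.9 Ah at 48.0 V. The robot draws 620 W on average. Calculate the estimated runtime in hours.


E = 17.9*48.0 = 859.2000 Wh
t = E/P = 859.2000/620 = 1.3858

1.3858 hours


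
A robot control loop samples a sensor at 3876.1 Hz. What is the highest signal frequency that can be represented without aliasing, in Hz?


f_max = f_s/2 = 3876.1/2 = 1938.0500

1938.0500 Hz


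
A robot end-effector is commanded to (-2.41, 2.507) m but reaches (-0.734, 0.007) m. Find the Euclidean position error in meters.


dx = -0.734 - (-2.41) = 1.6760, dy = 0.007 - (2.507) = -2.5000
err = sqrt(2.808976 + 6.250000) = 3.0098

3.0098 m


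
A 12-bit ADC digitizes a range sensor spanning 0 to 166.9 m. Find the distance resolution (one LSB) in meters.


res = range / 2^n = 166.9/2^12 = 166.9/4096 = 0.0407

0.0407 m


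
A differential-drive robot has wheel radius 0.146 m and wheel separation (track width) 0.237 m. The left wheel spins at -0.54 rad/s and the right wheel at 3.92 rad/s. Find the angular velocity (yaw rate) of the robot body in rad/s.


omega = r*(wR - wL)/L = 0.146*(3.92 - (-0.54))/0.237 = 2.7475

2.7475 rad/s


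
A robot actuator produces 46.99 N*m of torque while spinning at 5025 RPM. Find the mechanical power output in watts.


omega = 5025 * 2*pi/60 = 526.216769 rad/s
P = tau * omega = 46.99 * 526.216769 = 24726.9260

24726.9260 W


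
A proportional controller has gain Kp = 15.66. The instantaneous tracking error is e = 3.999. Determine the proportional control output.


u_P = Kp * e = 15.66 * 3.999 = 62.6243

62.6243


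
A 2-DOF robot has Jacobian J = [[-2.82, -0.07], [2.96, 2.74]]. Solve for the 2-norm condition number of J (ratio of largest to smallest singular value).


JJ^T eigenvalues: trace(JJ^T) = 24.2265, det(JJ^T) = det(J)^2 = 56.54438416
s_max^2 = (24.2265 + sqrt(360.74576561))/2 = 21.60990422
s_min^2 = (24.2265 - sqrt(360.74576561))/2 = 2.61659578
kappa = s_max/s_min = sqrt(21.60990422/2.61659578) = 2.8738

2.8738


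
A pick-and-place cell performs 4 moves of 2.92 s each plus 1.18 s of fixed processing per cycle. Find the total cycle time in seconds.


T = 4*2.92 + 1.18 = 12.8600

12.8600 s


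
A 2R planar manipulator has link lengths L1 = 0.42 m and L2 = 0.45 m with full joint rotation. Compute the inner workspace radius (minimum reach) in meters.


r_min = |L1 - L2| = |0.42 - 0.45| = 0.0300

0.0300 m


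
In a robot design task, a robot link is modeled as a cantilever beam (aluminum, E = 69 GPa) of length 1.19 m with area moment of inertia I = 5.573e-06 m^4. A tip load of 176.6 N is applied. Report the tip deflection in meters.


delta = F*L^3/(3*E*I) = 176.6*1.19^3/(3*6.900e+10*5.573e-06)
      = 297.5990794/1153611 = 2.5797e-04

2.5797e-04 m


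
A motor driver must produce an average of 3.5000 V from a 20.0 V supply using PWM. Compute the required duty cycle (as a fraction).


D = V_avg/V_supply = 3.5000/20.0 = 0.1750

0.1750


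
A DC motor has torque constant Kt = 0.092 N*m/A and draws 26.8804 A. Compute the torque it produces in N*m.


tau = Kt * I = 0.092*26.8804 = 2.4730

2.4730 N*m


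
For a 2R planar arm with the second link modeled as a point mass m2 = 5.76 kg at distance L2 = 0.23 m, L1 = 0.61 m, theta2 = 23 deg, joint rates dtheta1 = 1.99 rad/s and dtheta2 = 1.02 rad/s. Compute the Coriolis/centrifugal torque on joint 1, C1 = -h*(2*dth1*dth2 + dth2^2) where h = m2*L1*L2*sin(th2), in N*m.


h = m2*L1*L2*sin(th2) = 5.76*0.61*0.23*sin(23 deg) = 0.315761
C1 = -h*(2*1.99*1.02 + 1.02^2) = -0.315761*5.1000 = -1.6104

-1.6104 N*m


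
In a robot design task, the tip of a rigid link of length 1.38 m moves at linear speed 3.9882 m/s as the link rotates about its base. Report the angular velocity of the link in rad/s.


omega = v / L = 3.9882 / 1.38 = 2.8900

2.8900 rad/s


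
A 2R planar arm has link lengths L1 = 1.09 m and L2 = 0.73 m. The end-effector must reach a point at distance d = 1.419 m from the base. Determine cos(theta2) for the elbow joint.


cos(th2) = (d^2 - L1^2 - L2^2)/(2*L1*L2) = (1.419^2 - 1.09^2 - 0.73^2)/(2*1.09*0.73) = 0.1838

0.1838


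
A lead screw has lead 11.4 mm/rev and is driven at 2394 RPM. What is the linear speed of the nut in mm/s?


v = lead * (RPM/60) = 11.4*2394/60 = 454.8600

454.8600 mm/s


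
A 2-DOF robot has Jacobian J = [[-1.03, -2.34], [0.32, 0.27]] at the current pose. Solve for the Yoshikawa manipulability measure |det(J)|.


det(J) = -1.03*0.27 - (-2.34)*(0.32) = 0.4707
|det(J)| = 0.4707

0.4707


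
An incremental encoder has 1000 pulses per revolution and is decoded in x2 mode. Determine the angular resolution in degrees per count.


resolution = 360 / (PPR * 2) = 360 / 2000 = 0.1800

0.1800 degrees


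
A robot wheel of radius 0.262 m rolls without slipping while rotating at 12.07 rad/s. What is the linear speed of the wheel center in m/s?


v = omega * r = 12.07 * 0.262 = 3.1623

3.1623 m/s


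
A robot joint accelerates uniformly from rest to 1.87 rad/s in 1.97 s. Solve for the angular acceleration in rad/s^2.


alpha = delta_omega / t = 1.87 / 1.97 = 0.9492

0.9492 rad/s^2


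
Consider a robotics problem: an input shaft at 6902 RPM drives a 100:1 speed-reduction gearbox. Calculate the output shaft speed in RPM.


omega_out = omega_in / N = 6902 / 100 = 69.0200

69.0200 RPM


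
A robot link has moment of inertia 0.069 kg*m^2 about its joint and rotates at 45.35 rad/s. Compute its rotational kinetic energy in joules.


KE = (1/2)*I*omega^2 = 0.5*0.069*45.35^2 = 70.9535

70.9535 J


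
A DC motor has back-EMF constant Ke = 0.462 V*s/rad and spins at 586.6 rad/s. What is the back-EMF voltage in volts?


V_emf = Ke * omega = 0.462*586.6 = 271.0092

271.0092 V


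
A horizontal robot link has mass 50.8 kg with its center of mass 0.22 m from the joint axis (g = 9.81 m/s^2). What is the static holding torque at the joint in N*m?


tau = m*g*L = 50.8 * 9.81 * 0.22 = 109.6366

109.6366 N*m


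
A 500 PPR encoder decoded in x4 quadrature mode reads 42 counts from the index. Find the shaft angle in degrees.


angle = counts * 360 / (PPR*4) = 42 * 360 / 2000 = 7.5600

7.5600 degrees


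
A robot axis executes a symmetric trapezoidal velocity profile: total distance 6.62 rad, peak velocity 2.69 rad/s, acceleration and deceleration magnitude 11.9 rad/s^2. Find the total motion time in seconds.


t_acc = v/a = 2.69/11.9 = 0.226050 s
d_acc = v^2/(2a) = 0.304038 rad (each ramp)
d_cruise = 6.62 - 2*0.304038 = 6.011924 rad
t_cruise = 6.011924/2.69 = 2.234916 s
t_total = 2*0.226050 + 2.234916 = 2.6870

2.6870 s


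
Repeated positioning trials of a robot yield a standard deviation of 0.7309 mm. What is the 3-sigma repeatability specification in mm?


repeatability = 3*sigma = 3*0.7309 = 2.1927

2.1927 mm


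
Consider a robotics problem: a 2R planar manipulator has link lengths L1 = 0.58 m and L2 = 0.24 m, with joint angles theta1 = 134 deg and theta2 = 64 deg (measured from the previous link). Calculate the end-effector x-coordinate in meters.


x = L1*cos(th1) + L2*cos(th1+th2) = 0.58*cos(134 deg) + 0.24*cos(198 deg) = -0.6312

-0.6312 m
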